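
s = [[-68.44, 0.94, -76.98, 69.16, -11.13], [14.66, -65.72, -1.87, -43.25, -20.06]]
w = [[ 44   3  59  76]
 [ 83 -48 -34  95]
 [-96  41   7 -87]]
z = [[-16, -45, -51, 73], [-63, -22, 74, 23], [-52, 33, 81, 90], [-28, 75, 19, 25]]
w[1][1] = -48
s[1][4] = -20.06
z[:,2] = [-51, 74, 81, 19]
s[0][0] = -68.44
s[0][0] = -68.44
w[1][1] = -48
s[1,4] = -20.06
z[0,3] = 73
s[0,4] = -11.13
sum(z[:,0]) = -159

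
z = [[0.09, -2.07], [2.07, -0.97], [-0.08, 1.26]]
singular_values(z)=[2.86, 1.71]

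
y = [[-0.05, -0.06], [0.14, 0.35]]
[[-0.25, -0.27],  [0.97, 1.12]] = y @ [[3.07, 2.91], [1.53, 2.03]]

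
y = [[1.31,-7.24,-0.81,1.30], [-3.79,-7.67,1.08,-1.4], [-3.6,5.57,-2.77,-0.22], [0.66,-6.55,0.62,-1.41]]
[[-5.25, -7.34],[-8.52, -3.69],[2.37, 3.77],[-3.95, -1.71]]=y@[[0.80, 0.25], [0.79, 0.71], [-0.26, -0.1], [-0.61, -2.01]]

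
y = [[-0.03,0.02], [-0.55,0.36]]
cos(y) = [[1.01, -0.00],[0.09, 0.94]]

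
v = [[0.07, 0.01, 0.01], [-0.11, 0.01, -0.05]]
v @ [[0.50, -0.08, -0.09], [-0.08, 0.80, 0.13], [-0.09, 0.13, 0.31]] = [[0.03, 0.0, -0.00], [-0.05, 0.01, -0.0]]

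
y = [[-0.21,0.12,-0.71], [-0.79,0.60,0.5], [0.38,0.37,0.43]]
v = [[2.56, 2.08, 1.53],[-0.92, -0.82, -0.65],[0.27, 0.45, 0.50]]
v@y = [[-1.6, 2.12, -0.12], [0.59, -0.84, -0.04], [-0.22, 0.49, 0.25]]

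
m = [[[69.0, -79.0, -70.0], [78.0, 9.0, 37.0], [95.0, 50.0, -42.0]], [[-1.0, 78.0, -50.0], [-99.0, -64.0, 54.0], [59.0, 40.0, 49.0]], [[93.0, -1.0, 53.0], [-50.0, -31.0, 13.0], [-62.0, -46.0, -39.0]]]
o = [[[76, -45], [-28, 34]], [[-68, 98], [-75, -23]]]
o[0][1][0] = -28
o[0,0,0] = 76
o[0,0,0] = 76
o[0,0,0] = 76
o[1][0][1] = 98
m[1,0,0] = -1.0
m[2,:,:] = [[93.0, -1.0, 53.0], [-50.0, -31.0, 13.0], [-62.0, -46.0, -39.0]]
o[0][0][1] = -45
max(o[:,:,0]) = 76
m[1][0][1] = 78.0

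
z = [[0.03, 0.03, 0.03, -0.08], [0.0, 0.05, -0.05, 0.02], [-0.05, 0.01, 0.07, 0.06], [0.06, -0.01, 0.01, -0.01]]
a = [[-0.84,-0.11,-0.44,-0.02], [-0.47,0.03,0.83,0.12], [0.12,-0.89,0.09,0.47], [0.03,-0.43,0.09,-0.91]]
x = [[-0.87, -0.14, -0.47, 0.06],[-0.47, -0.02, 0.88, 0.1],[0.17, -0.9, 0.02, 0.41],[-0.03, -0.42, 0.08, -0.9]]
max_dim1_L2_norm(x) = 1.0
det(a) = 0.94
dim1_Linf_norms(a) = [0.84, 0.83, 0.89, 0.91]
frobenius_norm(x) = 2.00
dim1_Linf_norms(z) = [0.08, 0.05, 0.07, 0.06]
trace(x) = -1.77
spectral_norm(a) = 1.05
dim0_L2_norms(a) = [0.97, 0.99, 0.95, 1.03]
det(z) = 0.00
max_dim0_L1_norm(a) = 1.52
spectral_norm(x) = 1.01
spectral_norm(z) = 0.12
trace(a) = -1.63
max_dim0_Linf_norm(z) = 0.08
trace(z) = 0.14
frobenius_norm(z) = 0.17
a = z + x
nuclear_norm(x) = 4.00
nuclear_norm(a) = 3.94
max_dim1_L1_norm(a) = 1.57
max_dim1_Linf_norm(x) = 0.9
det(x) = 1.00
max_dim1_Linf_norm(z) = 0.08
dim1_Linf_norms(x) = [0.87, 0.88, 0.9, 0.9]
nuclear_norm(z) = 0.32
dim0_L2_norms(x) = [1.0, 1.0, 1.0, 1.0]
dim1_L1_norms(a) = [1.41, 1.45, 1.57, 1.46]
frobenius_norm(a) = 1.97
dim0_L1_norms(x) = [1.54, 1.48, 1.45, 1.47]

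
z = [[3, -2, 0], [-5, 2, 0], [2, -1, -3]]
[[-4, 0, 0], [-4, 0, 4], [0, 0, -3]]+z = [[-1, -2, 0], [-9, 2, 4], [2, -1, -6]]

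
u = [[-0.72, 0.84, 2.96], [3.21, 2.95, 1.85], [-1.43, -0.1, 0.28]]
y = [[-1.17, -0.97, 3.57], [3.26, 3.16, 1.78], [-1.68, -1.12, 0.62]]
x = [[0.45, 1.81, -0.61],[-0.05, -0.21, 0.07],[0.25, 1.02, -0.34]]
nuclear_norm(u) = 8.55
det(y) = 6.15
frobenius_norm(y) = 6.58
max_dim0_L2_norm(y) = 4.04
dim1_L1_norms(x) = [2.87, 0.33, 1.61]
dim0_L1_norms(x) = [0.75, 3.04, 1.02]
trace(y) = 2.61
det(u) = 7.83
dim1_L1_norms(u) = [4.52, 8.01, 1.81]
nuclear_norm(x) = 2.27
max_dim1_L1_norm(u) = 8.01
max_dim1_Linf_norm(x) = 1.81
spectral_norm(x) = 2.26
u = x + y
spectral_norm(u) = 5.01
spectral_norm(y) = 5.20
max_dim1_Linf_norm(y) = 3.57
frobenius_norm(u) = 5.88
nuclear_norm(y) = 9.51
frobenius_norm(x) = 2.26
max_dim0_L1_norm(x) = 3.04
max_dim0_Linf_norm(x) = 1.81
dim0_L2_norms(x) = [0.52, 2.09, 0.7]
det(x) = -0.00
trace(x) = -0.10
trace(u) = 2.51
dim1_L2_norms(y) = [3.88, 4.88, 2.11]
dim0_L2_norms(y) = [3.85, 3.49, 4.04]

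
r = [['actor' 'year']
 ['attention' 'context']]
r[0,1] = 'year'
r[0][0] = 'actor'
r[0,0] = 'actor'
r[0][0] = 'actor'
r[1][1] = 'context'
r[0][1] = 'year'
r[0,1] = 'year'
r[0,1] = 'year'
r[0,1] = 'year'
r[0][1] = 'year'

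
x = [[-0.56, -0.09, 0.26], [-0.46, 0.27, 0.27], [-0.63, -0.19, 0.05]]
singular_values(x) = [1.01, 0.38, 0.11]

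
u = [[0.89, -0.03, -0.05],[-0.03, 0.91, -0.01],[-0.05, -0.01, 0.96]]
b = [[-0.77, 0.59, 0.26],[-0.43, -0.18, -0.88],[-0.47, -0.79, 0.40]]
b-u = [[-1.66, 0.62, 0.31],[-0.4, -1.09, -0.87],[-0.42, -0.78, -0.56]]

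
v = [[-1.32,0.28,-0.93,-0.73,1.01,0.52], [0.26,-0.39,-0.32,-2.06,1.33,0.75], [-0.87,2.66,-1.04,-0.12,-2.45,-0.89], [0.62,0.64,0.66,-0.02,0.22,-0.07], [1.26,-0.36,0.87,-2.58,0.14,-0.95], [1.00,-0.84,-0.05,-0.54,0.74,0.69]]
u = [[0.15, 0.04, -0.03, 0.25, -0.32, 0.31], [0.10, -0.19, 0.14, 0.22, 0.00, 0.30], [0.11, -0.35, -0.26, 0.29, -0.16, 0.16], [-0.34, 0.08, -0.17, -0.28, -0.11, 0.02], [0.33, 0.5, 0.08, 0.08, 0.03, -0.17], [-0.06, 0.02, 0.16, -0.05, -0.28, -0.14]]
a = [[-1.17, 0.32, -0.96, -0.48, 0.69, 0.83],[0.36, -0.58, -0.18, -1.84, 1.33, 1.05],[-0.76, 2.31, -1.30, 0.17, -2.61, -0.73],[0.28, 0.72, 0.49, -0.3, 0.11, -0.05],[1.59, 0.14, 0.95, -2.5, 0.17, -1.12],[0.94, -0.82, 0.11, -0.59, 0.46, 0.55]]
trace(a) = -2.63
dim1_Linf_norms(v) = [1.32, 2.06, 2.66, 0.66, 2.58, 1.0]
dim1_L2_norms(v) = [2.12, 2.63, 3.97, 1.13, 3.17, 1.74]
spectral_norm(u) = 0.84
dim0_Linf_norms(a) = [1.59, 2.31, 1.3, 2.5, 2.61, 1.12]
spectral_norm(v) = 4.69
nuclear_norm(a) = 12.13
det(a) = 2.08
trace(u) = -0.69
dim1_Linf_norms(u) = [0.32, 0.3, 0.35, 0.34, 0.5, 0.28]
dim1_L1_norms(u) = [1.1, 0.95, 1.33, 1.0, 1.19, 0.71]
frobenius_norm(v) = 6.44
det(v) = 4.84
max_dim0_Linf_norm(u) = 0.5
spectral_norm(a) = 4.65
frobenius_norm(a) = 6.31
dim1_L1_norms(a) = [4.45, 5.34, 7.88, 1.95, 6.47, 3.47]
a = u + v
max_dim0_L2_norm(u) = 0.65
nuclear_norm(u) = 2.63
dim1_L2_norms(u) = [0.53, 0.45, 0.58, 0.49, 0.63, 0.36]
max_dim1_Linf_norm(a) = 2.61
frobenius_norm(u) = 1.27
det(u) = -0.00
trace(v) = -1.94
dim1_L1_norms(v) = [4.79, 5.11, 8.03, 2.23, 6.16, 3.86]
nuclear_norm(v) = 12.66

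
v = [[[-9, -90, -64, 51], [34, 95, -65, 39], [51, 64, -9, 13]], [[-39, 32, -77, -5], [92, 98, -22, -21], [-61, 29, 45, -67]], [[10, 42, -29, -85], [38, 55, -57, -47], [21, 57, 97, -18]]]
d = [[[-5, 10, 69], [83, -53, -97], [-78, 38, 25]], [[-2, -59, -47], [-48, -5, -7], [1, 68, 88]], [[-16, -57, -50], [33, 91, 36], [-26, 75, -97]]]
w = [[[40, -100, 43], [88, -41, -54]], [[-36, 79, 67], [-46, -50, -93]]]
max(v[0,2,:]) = 64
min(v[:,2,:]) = -67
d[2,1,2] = 36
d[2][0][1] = -57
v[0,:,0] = [-9, 34, 51]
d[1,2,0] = 1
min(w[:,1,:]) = -93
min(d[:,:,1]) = -59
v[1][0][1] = 32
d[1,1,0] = -48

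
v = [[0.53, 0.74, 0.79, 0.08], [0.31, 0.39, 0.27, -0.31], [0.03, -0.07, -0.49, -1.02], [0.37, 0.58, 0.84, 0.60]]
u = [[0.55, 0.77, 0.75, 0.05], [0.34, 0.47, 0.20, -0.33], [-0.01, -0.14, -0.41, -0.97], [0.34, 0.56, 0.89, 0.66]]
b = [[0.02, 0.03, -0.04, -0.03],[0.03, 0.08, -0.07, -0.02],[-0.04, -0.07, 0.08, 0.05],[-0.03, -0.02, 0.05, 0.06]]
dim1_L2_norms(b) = [0.06, 0.11, 0.12, 0.09]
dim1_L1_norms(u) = [2.12, 1.34, 1.53, 2.45]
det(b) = 0.00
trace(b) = 0.24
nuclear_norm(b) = 0.24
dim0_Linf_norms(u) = [0.55, 0.77, 0.89, 0.97]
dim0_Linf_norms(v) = [0.53, 0.74, 0.84, 1.02]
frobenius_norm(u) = 2.18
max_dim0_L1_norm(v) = 2.39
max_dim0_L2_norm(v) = 1.28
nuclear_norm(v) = 2.97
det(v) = 0.00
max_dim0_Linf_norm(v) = 1.02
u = v + b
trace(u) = 1.27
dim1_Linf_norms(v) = [0.79, 0.39, 1.02, 0.84]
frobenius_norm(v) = 2.17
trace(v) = 1.03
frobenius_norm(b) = 0.20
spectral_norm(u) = 1.88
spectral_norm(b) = 0.19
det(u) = 0.00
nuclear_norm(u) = 3.11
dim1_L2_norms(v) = [1.21, 0.65, 1.13, 1.24]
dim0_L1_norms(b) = [0.12, 0.2, 0.24, 0.16]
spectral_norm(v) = 1.88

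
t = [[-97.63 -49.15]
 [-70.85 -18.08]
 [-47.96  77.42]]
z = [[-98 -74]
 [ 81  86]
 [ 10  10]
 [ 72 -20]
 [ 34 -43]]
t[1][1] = -18.08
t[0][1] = -49.15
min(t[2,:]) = -47.96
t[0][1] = -49.15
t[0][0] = -97.63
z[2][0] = 10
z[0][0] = -98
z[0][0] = -98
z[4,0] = 34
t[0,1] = -49.15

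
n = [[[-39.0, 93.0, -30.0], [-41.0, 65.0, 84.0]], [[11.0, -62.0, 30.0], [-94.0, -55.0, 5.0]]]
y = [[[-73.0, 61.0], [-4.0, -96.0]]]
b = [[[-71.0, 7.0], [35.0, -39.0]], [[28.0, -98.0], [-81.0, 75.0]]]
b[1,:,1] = [-98.0, 75.0]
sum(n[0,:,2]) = 54.0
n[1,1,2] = 5.0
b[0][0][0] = -71.0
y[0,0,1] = 61.0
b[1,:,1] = [-98.0, 75.0]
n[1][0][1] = -62.0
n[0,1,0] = -41.0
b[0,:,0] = [-71.0, 35.0]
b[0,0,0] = -71.0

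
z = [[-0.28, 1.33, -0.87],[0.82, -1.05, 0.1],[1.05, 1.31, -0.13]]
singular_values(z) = [2.25, 1.37, 0.52]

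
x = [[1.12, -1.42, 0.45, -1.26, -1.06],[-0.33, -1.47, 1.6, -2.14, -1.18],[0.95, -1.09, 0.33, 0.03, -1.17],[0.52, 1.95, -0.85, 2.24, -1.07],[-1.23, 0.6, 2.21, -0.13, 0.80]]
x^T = [[1.12, -0.33, 0.95, 0.52, -1.23], [-1.42, -1.47, -1.09, 1.95, 0.6], [0.45, 1.60, 0.33, -0.85, 2.21], [-1.26, -2.14, 0.03, 2.24, -0.13], [-1.06, -1.18, -1.17, -1.07, 0.80]]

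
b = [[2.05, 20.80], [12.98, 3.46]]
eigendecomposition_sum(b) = [[-7.14, 8.66], [5.4, -6.55]] + [[9.19, 12.14], [7.58, 10.01]]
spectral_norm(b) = 21.69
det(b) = -262.89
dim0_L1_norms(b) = [15.03, 24.26]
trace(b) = 5.51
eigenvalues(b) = [-13.69, 19.2]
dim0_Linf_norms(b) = [12.98, 20.8]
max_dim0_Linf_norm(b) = 20.8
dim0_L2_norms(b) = [13.14, 21.09]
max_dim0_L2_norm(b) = 21.09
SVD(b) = [[-0.95, -0.32], [-0.32, 0.95]] @ diag([21.687815483690667, 12.121598885682852]) @ [[-0.28, -0.96],[0.96, -0.28]]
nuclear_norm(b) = 33.81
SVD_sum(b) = [[5.79, 19.70], [1.97, 6.7]] + [[-3.74, 1.10], [11.01, -3.24]]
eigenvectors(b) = [[-0.80, -0.77], [0.6, -0.64]]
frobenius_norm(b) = 24.85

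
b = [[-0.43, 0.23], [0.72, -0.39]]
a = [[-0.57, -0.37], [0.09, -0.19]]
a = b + [[-0.14,-0.6],  [-0.63,0.20]]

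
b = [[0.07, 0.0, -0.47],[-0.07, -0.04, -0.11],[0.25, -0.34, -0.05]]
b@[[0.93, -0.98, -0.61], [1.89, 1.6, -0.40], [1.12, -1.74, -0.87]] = [[-0.46,0.75,0.37], [-0.26,0.20,0.15], [-0.47,-0.7,0.03]]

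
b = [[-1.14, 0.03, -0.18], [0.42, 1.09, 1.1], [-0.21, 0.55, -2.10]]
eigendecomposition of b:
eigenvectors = [[-0.00,-0.97,0.15], [-0.99,0.07,-0.32], [-0.16,0.24,0.94]]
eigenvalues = [1.27, -1.1, -2.32]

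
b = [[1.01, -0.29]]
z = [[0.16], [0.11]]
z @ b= [[0.16, -0.05], [0.11, -0.03]]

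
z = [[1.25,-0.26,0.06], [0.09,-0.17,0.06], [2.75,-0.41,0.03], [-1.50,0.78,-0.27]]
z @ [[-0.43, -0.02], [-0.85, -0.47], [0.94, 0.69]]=[[-0.26, 0.14], [0.16, 0.12], [-0.81, 0.16], [-0.27, -0.52]]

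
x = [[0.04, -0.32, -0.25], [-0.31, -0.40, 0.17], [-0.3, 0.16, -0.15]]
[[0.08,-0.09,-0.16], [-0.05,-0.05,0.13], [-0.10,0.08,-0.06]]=x @[[0.30, -0.14, -0.09], [-0.14, 0.24, 0.02], [-0.09, 0.02, 0.62]]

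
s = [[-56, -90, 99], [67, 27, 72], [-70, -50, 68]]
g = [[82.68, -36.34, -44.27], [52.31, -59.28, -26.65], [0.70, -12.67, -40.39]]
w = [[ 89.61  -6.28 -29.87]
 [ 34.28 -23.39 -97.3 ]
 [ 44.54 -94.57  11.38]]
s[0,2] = 99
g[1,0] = 52.31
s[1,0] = 67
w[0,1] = -6.28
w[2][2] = 11.38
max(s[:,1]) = 27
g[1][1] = -59.28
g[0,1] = -36.34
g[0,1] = -36.34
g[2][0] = 0.7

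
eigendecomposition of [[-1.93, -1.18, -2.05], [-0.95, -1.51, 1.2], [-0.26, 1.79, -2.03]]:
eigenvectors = [[(0.66+0j), (-0.75+0j), (-0.75-0j)], [-0.58+0.00j, -0.04-0.35j, -0.04+0.35j], [-0.47+0.00j, -0.37+0.42j, (-0.37-0.42j)]]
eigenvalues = [(0.55+0j), (-3.01+0.59j), (-3.01-0.59j)]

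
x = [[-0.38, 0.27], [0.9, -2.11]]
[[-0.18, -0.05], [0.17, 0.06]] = x @ [[0.61, 0.18], [0.18, 0.05]]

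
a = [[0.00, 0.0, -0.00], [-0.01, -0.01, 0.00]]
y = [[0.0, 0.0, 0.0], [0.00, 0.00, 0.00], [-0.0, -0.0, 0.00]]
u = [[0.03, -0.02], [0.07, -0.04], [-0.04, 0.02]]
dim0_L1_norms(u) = [0.14, 0.08]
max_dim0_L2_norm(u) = 0.09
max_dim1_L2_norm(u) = 0.08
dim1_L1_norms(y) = [0.0, 0.0, 0.0]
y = u @ a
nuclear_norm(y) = 0.00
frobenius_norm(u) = 0.10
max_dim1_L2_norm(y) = 0.0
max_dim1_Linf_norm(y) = 0.0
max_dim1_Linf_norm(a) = 0.01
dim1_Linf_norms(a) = [0.0, 0.01]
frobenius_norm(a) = 0.01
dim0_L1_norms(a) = [0.01, 0.01, 0.0]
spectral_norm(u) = 0.10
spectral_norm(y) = 0.00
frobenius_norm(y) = 0.00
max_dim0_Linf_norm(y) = 0.0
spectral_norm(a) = 0.01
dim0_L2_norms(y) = [0.0, 0.0, 0.0]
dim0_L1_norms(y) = [0.0, 0.0, 0.0]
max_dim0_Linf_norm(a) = 0.01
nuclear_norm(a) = 0.01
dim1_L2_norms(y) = [0.0, 0.0, 0.0]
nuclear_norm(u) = 0.10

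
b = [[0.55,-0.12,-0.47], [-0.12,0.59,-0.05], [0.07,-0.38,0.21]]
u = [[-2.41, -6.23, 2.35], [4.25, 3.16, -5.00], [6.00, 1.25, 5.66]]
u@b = [[-0.41, -4.28, 1.94], [1.61, 3.25, -3.21], [3.55, -2.13, -1.69]]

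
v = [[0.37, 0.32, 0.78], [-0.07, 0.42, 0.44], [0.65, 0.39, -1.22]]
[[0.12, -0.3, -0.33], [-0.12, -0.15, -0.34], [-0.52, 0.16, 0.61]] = v@[[0.16, -0.17, 0.29],[-0.60, -0.12, -0.30],[0.32, -0.26, -0.44]]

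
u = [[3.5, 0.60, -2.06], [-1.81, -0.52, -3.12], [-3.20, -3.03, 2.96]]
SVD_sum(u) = [[2.72,1.65,-2.23], [0.21,0.13,-0.17], [-3.66,-2.21,3.0]] + [[0.26, 0.06, 0.36], [-2.10, -0.48, -2.92], [0.07, 0.02, 0.1]] + [[0.52, -1.11, -0.19], [0.08, -0.17, -0.03], [0.39, -0.83, -0.14]]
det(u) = -37.14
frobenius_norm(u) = 7.64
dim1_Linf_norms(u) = [3.5, 3.12, 3.2]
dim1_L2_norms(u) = [4.11, 3.64, 5.31]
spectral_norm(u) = 6.52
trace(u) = 5.94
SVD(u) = [[-0.6, 0.12, 0.79], [-0.05, -0.99, 0.12], [0.80, 0.03, 0.60]] @ diag([6.520664873134473, 3.6567582285660953, 1.557577885720115]) @ [[-0.7, -0.42, 0.57], [0.58, 0.13, 0.8], [0.42, -0.9, -0.15]]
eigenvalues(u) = [-2.6, 2.28, 6.26]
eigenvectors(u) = [[0.09, 0.70, -0.61], [0.85, -0.69, -0.19], [0.52, 0.21, 0.77]]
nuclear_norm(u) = 11.74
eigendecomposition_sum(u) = [[-0.13,-0.17,-0.15], [-1.21,-1.64,-1.37], [-0.73,-1.0,-0.83]] + [[1.33, -0.68, 0.89], [-1.31, 0.67, -0.88], [0.41, -0.21, 0.27]] + [[2.3,1.46,-2.81], [0.71,0.45,-0.87], [-2.88,-1.82,3.52]]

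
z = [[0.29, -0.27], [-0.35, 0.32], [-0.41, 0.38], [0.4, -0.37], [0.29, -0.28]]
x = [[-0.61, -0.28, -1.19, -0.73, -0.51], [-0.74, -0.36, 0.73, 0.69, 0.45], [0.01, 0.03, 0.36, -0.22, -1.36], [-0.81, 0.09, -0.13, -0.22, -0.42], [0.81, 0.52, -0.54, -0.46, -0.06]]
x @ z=[[-0.03,0.04], [0.02,-0.02], [-0.64,0.61], [-0.42,0.40], [0.07,-0.07]]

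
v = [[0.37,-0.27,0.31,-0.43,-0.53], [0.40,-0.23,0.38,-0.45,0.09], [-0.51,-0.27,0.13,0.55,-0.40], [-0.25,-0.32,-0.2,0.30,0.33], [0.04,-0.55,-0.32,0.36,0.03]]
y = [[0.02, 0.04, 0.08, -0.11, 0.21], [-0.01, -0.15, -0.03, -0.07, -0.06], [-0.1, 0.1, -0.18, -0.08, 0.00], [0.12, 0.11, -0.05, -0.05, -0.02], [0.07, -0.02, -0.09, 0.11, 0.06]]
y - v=[[-0.35, 0.31, -0.23, 0.32, 0.74], [-0.41, 0.08, -0.41, 0.38, -0.15], [0.41, 0.37, -0.31, -0.63, 0.40], [0.37, 0.43, 0.15, -0.35, -0.35], [0.03, 0.53, 0.23, -0.25, 0.03]]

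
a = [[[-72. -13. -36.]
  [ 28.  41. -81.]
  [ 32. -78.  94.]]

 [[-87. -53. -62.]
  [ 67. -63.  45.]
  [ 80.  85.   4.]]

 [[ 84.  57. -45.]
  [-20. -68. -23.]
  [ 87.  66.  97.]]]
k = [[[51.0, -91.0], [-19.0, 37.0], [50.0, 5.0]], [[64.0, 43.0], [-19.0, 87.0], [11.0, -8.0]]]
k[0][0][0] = 51.0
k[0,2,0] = 50.0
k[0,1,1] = 37.0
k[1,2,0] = 11.0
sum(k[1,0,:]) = 107.0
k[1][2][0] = 11.0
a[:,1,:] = [[28.0, 41.0, -81.0], [67.0, -63.0, 45.0], [-20.0, -68.0, -23.0]]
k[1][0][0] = 64.0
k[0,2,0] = 50.0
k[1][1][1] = 87.0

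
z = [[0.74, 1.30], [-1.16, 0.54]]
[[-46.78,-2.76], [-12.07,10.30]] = z @ [[-5.02,  -7.8], [-33.13,  2.32]]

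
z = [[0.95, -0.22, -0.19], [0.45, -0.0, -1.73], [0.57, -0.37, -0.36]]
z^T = [[0.95, 0.45, 0.57], [-0.22, -0.0, -0.37], [-0.19, -1.73, -0.36]]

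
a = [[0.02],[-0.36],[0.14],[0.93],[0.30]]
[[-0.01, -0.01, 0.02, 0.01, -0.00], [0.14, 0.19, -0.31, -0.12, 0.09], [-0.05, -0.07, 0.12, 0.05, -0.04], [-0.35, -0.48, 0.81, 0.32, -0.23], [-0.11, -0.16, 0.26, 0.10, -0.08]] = a @ [[-0.38,  -0.52,  0.87,  0.34,  -0.25]]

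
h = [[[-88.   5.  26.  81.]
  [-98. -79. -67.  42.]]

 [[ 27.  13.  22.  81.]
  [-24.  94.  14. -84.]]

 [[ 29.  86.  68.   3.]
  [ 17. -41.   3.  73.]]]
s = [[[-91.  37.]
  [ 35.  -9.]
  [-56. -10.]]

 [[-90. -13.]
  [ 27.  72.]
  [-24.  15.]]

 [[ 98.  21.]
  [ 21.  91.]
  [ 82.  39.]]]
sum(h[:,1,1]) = -26.0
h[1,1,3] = -84.0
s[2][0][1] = 21.0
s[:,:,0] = [[-91.0, 35.0, -56.0], [-90.0, 27.0, -24.0], [98.0, 21.0, 82.0]]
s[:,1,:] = [[35.0, -9.0], [27.0, 72.0], [21.0, 91.0]]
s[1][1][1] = 72.0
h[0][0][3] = 81.0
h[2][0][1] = 86.0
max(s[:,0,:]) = 98.0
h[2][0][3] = 3.0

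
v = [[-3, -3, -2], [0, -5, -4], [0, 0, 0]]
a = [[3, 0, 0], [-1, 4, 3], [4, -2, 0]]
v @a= [[-14, -8, -9], [-11, -12, -15], [0, 0, 0]]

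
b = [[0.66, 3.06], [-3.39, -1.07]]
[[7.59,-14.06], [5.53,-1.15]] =b @ [[-2.59,  1.92], [3.04,  -5.01]]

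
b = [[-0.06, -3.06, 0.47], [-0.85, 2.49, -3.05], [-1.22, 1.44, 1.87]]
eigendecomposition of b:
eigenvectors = [[-0.91+0.00j, (-0.44+0.28j), (-0.44-0.28j)], [(-0.37+0j), 0.63+0.00j, (0.63-0j)], [(-0.19+0j), (0.07-0.57j), (0.07+0.57j)]]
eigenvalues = [(-1.2+0j), (2.75+2.4j), (2.75-2.4j)]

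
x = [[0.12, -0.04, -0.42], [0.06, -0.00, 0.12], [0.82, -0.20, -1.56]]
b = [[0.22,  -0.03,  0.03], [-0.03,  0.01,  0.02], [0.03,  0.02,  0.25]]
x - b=[[-0.10, -0.01, -0.45], [0.09, -0.01, 0.10], [0.79, -0.22, -1.81]]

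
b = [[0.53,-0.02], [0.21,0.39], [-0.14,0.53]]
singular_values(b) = [0.66, 0.59]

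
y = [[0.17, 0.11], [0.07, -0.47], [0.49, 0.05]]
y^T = [[0.17, 0.07, 0.49],  [0.11, -0.47, 0.05]]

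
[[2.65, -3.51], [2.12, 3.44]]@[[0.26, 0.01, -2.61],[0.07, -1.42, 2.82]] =[[0.44, 5.01, -16.81], [0.79, -4.86, 4.17]]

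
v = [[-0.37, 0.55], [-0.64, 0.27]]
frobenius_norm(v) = 0.96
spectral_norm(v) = 0.92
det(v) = 0.25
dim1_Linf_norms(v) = [0.55, 0.64]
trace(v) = -0.10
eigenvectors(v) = [[(-0.37+0.57j), (-0.37-0.57j)], [-0.73+0.00j, -0.73-0.00j]]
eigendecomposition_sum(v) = [[(-0.19+0.23j),0.28+0.03j], [-0.32-0.03j,(0.14+0.27j)]] + [[(-0.18-0.23j), (0.27-0.03j)], [-0.32+0.03j, 0.14-0.27j]]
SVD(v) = [[-0.69, -0.73], [-0.73, 0.69]] @ diag([0.9202457171662071, 0.27394857188394595]) @ [[0.78, -0.62], [-0.62, -0.78]]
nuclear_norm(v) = 1.19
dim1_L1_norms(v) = [0.92, 0.91]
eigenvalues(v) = [(-0.05+0.5j), (-0.05-0.5j)]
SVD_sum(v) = [[-0.49, 0.39], [-0.52, 0.42]] + [[0.12, 0.16], [-0.12, -0.15]]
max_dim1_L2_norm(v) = 0.69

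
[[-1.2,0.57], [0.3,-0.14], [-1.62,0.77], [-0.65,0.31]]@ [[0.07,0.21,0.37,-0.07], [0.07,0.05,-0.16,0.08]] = [[-0.04, -0.22, -0.54, 0.13], [0.01, 0.06, 0.13, -0.03], [-0.06, -0.3, -0.72, 0.18], [-0.02, -0.12, -0.29, 0.07]]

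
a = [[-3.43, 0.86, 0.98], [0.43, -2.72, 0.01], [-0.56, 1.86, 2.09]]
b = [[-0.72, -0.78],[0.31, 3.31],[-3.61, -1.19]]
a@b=[[-0.80, 4.36], [-1.19, -9.35], [-6.57, 4.11]]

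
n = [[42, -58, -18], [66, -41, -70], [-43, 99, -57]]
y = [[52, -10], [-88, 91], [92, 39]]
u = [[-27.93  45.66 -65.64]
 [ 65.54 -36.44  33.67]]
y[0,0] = 52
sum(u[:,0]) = 37.61000000000001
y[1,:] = [-88, 91]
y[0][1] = -10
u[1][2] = 33.67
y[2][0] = 92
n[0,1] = -58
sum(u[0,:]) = -47.910000000000004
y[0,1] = -10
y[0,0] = 52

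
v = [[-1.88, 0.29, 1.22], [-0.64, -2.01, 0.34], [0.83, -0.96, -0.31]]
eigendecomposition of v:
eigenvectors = [[-0.51+0.00j, (0.26-0.6j), 0.26+0.60j], [(0.01+0j), 0.68+0.00j, 0.68-0.00j], [-0.86+0.00j, (0.12+0.31j), 0.12-0.31j]]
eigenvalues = [(0.19+0j), (-2.2+0.71j), (-2.2-0.71j)]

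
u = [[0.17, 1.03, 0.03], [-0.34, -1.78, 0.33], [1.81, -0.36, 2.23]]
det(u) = 0.84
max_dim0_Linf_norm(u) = 2.23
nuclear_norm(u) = 5.14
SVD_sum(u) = [[-0.07, 0.03, -0.09], [0.28, -0.11, 0.36], [1.70, -0.68, 2.22]] + [[0.33,0.98,0.04],  [-0.57,-1.68,-0.08],  [0.11,0.32,0.01]] + [[-0.09, 0.03, 0.08], [-0.05, 0.02, 0.04], [0.0, -0.0, -0.00]]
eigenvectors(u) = [[-0.05, 0.75, -0.52], [-0.08, -0.3, 0.79], [-1.0, -0.59, 0.33]]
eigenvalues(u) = [2.3, -0.26, -1.42]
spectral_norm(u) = 2.92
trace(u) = 0.62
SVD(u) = [[0.04, 0.49, -0.87], [-0.16, -0.85, -0.49], [-0.99, 0.16, 0.05]] @ diag([2.9160559692689683, 2.0831731189846305, 0.13859054957199007]) @ [[-0.59, 0.23, -0.77],[0.32, 0.95, 0.04],[0.74, -0.22, -0.63]]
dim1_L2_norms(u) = [1.04, 1.84, 2.89]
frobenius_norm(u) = 3.59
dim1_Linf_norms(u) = [1.03, 1.78, 2.23]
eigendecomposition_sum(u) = [[0.09,0.01,0.11], [0.14,0.02,0.17], [1.82,0.27,2.18]] + [[-0.32, -0.23, 0.03],[0.13, 0.09, -0.01],[0.25, 0.18, -0.03]] + [[0.4, 1.24, -0.12], [-0.61, -1.89, 0.18], [-0.26, -0.8, 0.07]]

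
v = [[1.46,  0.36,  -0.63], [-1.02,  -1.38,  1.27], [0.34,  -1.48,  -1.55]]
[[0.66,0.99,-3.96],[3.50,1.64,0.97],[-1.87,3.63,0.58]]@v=[[-1.39, 4.73, 6.98], [3.77, -2.44, -1.63], [-6.24, -6.54, 4.89]]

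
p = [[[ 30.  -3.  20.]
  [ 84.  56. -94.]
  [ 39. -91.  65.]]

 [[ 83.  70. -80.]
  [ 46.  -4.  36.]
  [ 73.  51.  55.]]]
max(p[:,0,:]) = 83.0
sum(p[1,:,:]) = 330.0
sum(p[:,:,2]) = 2.0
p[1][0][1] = 70.0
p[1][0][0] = 83.0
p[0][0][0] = 30.0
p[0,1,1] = 56.0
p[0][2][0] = 39.0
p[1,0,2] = -80.0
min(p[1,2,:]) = 51.0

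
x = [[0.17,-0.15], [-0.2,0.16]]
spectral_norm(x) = 0.34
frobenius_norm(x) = 0.34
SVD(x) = [[-0.66, 0.75], [0.75, 0.66]] @ diag([0.3419546066829024, 0.008188221317329616]) @ [[-0.77, 0.64], [-0.64, -0.77]]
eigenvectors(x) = [[0.67, 0.64], [-0.75, 0.77]]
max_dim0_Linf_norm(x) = 0.2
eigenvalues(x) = [0.34, -0.01]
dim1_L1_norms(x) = [0.32, 0.36]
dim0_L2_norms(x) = [0.26, 0.22]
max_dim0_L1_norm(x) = 0.37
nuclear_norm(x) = 0.35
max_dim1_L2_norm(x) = 0.26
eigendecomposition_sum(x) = [[0.17, -0.15],[-0.2, 0.16]] + [[-0.0, -0.0],[-0.0, -0.00]]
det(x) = -0.00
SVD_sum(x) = [[0.17, -0.15], [-0.2, 0.16]] + [[-0.0,-0.00], [-0.00,-0.0]]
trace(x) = 0.33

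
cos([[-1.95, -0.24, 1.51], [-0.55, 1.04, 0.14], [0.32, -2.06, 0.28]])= [[-0.61, 1.13, 0.91], [-0.18, 0.58, 0.24], [-0.25, 1.2, 0.88]]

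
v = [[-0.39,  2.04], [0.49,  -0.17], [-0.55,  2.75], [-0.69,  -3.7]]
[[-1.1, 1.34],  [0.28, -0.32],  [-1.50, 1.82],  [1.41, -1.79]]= v @ [[0.42, -0.46], [-0.46, 0.57]]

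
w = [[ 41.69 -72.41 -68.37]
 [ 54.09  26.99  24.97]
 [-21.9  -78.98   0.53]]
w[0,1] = -72.41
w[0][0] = 41.69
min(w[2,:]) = -78.98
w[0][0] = 41.69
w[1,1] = 26.99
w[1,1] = 26.99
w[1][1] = 26.99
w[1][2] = 24.97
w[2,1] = -78.98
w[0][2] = -68.37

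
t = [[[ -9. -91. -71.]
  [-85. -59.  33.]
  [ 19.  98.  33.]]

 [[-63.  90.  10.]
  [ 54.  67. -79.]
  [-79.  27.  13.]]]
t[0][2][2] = 33.0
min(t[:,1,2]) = -79.0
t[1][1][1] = 67.0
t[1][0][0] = -63.0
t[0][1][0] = -85.0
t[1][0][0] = -63.0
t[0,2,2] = 33.0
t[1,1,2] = -79.0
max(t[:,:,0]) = 54.0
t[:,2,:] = [[19.0, 98.0, 33.0], [-79.0, 27.0, 13.0]]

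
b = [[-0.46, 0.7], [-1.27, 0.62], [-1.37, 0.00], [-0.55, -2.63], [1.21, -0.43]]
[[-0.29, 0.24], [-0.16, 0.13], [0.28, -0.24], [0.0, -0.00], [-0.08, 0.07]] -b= [[0.17, -0.46], [1.11, -0.49], [1.65, -0.24], [0.55, 2.63], [-1.29, 0.50]]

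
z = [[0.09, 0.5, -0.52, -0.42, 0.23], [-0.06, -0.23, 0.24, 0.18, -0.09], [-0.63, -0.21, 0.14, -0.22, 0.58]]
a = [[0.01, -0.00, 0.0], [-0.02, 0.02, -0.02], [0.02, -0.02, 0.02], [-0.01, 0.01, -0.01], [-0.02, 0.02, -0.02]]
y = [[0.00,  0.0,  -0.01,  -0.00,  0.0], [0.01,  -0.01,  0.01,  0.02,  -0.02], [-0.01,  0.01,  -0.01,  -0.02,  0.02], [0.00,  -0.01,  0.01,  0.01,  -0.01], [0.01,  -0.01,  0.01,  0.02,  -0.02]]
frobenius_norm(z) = 1.33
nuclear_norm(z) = 1.88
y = a @ z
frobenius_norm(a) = 0.06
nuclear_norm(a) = 0.07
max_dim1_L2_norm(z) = 0.92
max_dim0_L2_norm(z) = 0.64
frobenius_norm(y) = 0.06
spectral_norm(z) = 0.96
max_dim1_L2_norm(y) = 0.03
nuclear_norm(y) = 0.08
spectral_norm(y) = 0.06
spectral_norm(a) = 0.06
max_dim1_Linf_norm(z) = 0.63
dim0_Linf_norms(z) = [0.63, 0.5, 0.52, 0.42, 0.58]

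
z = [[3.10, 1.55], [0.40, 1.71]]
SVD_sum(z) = [[2.85, 1.92],[1.07, 0.72]] + [[0.25, -0.37], [-0.67, 0.99]]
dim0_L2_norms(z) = [3.13, 2.31]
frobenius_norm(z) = 3.89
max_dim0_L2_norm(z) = 3.13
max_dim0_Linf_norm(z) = 3.1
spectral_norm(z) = 3.67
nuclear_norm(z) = 4.95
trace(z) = 4.81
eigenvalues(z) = [3.46, 1.35]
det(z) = 4.68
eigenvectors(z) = [[0.97, -0.66], [0.22, 0.75]]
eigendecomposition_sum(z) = [[2.87, 2.55],[0.66, 0.58]] + [[0.23, -1.00], [-0.26, 1.13]]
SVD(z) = [[-0.94, -0.35], [-0.35, 0.94]] @ diag([3.6701330776612195, 1.2754305909209567]) @ [[-0.83,-0.56], [-0.56,0.83]]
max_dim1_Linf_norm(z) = 3.1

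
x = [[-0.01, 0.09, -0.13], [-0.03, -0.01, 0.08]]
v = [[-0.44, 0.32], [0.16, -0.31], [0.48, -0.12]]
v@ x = [[-0.01, -0.04, 0.08],[0.01, 0.02, -0.05],[-0.00, 0.04, -0.07]]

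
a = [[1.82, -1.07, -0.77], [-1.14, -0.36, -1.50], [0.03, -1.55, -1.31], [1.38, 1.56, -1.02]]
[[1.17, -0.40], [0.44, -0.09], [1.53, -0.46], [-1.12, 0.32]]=a@ [[0.07,-0.05], [-0.87,0.27], [-0.14,0.03]]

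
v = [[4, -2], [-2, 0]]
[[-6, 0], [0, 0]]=v @ [[0, 0], [3, 0]]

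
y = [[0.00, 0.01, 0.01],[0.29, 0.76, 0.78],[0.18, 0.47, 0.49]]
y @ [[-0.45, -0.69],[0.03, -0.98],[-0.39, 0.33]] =[[-0.0, -0.01],[-0.41, -0.69],[-0.26, -0.42]]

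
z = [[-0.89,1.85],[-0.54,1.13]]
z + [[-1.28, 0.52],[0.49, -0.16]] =[[-2.17, 2.37], [-0.05, 0.97]]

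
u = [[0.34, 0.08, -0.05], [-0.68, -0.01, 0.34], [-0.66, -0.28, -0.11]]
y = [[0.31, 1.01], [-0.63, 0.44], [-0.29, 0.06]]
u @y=[[0.07,0.38], [-0.30,-0.67], [0.0,-0.8]]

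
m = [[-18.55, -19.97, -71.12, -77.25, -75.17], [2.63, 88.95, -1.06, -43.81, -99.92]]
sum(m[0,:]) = -262.06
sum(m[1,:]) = -53.21000000000001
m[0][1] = -19.97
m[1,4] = -99.92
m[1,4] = -99.92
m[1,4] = -99.92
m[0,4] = -75.17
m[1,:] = [2.63, 88.95, -1.06, -43.81, -99.92]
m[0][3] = -77.25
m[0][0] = -18.55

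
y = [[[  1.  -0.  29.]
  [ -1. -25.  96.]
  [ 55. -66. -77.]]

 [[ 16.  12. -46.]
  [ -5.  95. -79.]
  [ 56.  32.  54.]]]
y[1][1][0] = -5.0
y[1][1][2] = -79.0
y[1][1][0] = -5.0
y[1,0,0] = 16.0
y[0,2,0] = 55.0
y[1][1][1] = 95.0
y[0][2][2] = -77.0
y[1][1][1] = 95.0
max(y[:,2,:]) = 56.0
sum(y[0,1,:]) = 70.0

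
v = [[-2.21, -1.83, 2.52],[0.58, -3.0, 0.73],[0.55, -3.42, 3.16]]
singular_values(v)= [6.21, 2.58, 1.07]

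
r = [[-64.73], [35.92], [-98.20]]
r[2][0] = -98.2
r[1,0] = 35.92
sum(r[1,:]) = 35.92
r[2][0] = -98.2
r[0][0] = -64.73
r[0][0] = -64.73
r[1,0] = 35.92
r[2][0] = -98.2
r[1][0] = 35.92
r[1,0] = 35.92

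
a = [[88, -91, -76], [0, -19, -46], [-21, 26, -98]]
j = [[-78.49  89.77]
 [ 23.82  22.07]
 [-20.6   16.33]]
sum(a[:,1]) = -84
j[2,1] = 16.33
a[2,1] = 26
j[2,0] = -20.6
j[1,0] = 23.82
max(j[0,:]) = 89.77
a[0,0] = 88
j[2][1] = 16.33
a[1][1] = -19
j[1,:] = [23.82, 22.07]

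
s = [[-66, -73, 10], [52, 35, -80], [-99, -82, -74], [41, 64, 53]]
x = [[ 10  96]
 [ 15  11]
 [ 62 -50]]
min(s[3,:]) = 41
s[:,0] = [-66, 52, -99, 41]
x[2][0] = 62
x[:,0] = [10, 15, 62]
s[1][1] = 35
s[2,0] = -99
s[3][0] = 41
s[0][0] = -66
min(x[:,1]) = -50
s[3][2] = 53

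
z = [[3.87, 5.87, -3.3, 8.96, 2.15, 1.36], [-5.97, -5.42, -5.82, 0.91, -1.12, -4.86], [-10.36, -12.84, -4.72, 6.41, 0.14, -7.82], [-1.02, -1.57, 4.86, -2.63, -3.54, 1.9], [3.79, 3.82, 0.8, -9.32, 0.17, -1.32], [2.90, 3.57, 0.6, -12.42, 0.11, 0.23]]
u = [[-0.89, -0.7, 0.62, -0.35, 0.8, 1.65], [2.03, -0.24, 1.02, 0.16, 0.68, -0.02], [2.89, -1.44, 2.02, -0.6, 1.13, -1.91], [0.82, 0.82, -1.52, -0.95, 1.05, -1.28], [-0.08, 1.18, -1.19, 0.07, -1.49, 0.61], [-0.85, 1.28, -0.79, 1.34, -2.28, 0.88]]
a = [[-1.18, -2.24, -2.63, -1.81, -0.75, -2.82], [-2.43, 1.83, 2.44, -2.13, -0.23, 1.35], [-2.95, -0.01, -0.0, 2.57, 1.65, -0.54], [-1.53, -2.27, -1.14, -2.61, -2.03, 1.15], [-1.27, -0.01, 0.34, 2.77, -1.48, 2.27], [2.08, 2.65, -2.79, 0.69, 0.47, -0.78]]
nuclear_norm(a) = 24.67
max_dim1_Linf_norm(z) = 12.84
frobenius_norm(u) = 7.36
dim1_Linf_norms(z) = [8.96, 5.97, 12.84, 4.86, 9.32, 12.42]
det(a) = -1759.74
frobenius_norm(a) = 11.10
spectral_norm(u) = 5.90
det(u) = 0.82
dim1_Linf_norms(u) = [1.65, 2.03, 2.89, 1.52, 1.49, 2.28]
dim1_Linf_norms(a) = [2.82, 2.44, 2.95, 2.61, 2.77, 2.79]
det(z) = -1495.80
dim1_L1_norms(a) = [11.43, 10.41, 7.72, 10.73, 8.14, 9.46]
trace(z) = -8.50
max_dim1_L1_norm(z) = 42.29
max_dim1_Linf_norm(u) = 2.89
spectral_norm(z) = 25.46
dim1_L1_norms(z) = [25.51, 24.1, 42.29, 15.52, 19.22, 19.83]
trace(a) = -4.22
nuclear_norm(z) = 55.48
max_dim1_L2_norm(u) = 4.45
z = u @ a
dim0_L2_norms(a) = [4.93, 4.53, 4.7, 5.42, 3.14, 4.14]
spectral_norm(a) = 6.44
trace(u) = -0.67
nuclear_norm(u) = 13.76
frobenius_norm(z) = 31.82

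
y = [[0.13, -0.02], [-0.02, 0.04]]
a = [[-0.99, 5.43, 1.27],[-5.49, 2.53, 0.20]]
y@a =[[-0.02, 0.66, 0.16], [-0.20, -0.01, -0.02]]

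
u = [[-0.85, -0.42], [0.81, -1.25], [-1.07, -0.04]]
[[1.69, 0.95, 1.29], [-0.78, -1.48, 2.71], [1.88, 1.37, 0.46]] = u@[[-1.74, -1.29, -0.34],[-0.50, 0.35, -2.39]]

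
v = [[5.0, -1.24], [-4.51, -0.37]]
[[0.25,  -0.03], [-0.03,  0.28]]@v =[[1.39, -0.3], [-1.41, -0.07]]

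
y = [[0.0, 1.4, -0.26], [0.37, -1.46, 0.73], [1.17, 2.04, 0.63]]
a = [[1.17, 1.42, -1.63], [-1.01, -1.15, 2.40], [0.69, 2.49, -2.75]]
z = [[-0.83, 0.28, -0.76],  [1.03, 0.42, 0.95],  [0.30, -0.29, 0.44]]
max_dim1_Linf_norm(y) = 2.04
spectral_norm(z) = 1.87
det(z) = -0.11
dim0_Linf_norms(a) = [1.17, 2.49, 2.75]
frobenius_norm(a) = 5.33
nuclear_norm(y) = 4.43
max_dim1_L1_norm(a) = 5.93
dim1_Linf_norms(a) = [1.63, 2.4, 2.75]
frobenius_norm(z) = 1.96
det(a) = -2.08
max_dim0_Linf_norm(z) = 1.03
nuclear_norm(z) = 2.55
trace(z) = 0.03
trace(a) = -2.73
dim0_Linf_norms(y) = [1.17, 2.04, 0.73]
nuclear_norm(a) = 6.53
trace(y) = -0.83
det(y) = 0.23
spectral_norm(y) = 2.95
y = a @ z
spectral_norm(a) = 5.25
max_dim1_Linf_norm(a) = 2.75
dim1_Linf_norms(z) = [0.83, 1.03, 0.44]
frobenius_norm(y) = 3.28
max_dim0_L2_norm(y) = 2.87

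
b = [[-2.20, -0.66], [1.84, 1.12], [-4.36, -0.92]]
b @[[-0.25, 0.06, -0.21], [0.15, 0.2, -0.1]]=[[0.45, -0.26, 0.53],[-0.29, 0.33, -0.50],[0.95, -0.45, 1.01]]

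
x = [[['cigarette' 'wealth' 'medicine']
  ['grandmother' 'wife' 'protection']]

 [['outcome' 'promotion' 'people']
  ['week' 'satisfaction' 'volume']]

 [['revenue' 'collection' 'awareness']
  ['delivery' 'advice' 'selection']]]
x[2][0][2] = 'awareness'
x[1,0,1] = 'promotion'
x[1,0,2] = 'people'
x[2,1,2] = 'selection'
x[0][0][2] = 'medicine'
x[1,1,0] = 'week'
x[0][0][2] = 'medicine'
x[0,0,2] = 'medicine'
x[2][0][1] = 'collection'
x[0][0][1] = 'wealth'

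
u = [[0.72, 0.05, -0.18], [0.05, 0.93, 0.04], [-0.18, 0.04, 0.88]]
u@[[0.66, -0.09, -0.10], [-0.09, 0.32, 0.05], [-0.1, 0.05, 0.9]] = [[0.49, -0.06, -0.23], [-0.05, 0.30, 0.08], [-0.21, 0.07, 0.81]]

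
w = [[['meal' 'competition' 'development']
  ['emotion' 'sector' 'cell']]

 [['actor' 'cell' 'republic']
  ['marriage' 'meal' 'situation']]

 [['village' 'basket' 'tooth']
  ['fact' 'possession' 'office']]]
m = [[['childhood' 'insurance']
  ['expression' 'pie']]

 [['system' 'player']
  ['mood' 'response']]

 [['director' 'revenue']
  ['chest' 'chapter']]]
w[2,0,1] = 'basket'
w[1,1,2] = 'situation'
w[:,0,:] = [['meal', 'competition', 'development'], ['actor', 'cell', 'republic'], ['village', 'basket', 'tooth']]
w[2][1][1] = 'possession'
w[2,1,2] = 'office'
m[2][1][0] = 'chest'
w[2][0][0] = 'village'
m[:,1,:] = [['expression', 'pie'], ['mood', 'response'], ['chest', 'chapter']]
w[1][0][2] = 'republic'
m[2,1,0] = 'chest'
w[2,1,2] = 'office'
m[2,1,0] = 'chest'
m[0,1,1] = 'pie'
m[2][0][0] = 'director'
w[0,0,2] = 'development'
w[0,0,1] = 'competition'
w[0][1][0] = 'emotion'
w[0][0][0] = 'meal'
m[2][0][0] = 'director'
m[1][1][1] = 'response'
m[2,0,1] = 'revenue'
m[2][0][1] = 'revenue'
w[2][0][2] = 'tooth'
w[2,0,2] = 'tooth'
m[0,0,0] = 'childhood'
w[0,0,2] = 'development'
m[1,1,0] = 'mood'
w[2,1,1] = 'possession'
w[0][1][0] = 'emotion'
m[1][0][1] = 'player'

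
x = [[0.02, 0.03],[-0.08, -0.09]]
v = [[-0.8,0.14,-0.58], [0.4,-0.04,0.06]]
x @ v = [[-0.0, 0.0, -0.01], [0.03, -0.01, 0.04]]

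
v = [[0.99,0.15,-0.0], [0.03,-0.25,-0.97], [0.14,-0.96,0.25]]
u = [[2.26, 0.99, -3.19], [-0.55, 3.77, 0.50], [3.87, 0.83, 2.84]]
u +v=[[3.25, 1.14, -3.19], [-0.52, 3.52, -0.47], [4.01, -0.13, 3.09]]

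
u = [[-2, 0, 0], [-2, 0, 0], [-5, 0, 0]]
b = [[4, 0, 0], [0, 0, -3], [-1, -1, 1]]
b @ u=[[-8, 0, 0], [15, 0, 0], [-1, 0, 0]]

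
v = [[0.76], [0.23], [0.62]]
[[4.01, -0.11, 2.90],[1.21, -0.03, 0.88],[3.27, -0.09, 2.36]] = v @ [[5.27, -0.15, 3.81]]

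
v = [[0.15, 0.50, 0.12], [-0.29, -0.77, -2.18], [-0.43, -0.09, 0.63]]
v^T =[[0.15, -0.29, -0.43], [0.5, -0.77, -0.09], [0.12, -2.18, 0.63]]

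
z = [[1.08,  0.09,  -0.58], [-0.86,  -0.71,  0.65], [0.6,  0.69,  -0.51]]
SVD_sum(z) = [[0.85, 0.49, -0.58],[-0.95, -0.55, 0.65],[0.75, 0.43, -0.51]] + [[0.23, -0.4, -0.00], [0.09, -0.16, -0.00], [-0.15, 0.26, 0.0]] + [[0.00, 0.00, 0.0], [0.0, 0.00, 0.00], [0.0, 0.00, 0.0]]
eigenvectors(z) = [[-0.21, 0.90, 0.44], [0.72, -0.40, 0.25], [-0.67, 0.18, 0.86]]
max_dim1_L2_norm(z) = 1.29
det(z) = -0.00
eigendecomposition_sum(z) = [[0.13, 0.23, -0.13], [-0.44, -0.77, 0.45], [0.41, 0.72, -0.42]] + [[0.95, -0.14, -0.45], [-0.42, 0.06, 0.2], [0.19, -0.03, -0.09]] + [[0.00, 0.0, 0.00],[0.00, 0.0, 0.0],[0.00, 0.0, 0.0]]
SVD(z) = [[-0.57, -0.8, 0.17], [0.64, -0.31, 0.7], [-0.51, 0.51, 0.7]] @ diag([1.9842131219588488, 0.5798258532374692, 0.000516298129761793]) @ [[-0.74, -0.43, 0.51], [-0.50, 0.87, 0.00], [0.44, 0.25, 0.86]]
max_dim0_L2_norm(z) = 1.51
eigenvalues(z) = [-1.06, 0.92, 0.0]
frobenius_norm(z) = 2.07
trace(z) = -0.14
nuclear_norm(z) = 2.56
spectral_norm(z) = 1.98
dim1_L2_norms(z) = [1.23, 1.29, 1.05]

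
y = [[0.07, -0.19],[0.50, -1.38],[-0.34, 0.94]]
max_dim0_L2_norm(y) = 1.68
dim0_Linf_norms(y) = [0.5, 1.38]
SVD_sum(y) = [[0.07, -0.19], [0.5, -1.38], [-0.34, 0.94]] + [[0.0, 0.00], [0.00, 0.0], [0.0, 0.00]]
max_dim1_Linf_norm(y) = 1.38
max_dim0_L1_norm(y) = 2.51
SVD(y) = [[-0.11, 0.92], [-0.82, 0.12], [0.56, 0.37]] @ diag([1.787343992506291, 0.0012051770290916308]) @ [[-0.34,0.94],[0.94,0.34]]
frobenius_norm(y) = 1.79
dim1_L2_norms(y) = [0.2, 1.47, 1.0]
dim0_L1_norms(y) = [0.91, 2.51]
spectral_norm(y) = 1.79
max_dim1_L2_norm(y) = 1.47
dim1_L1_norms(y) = [0.26, 1.88, 1.28]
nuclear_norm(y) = 1.79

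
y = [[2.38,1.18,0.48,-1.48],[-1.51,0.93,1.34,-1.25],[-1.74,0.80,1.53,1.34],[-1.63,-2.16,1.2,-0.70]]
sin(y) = [[0.60, -1.58, -0.52, 0.5],[1.25, 1.08, 0.01, -1.11],[2.17, 1.39, 0.64, -0.82],[0.01, 0.29, 0.75, -0.38]]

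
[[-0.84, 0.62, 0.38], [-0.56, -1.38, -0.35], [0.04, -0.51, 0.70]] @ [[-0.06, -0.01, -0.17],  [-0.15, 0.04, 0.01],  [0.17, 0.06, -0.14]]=[[0.02, 0.06, 0.1], [0.18, -0.07, 0.13], [0.19, 0.02, -0.11]]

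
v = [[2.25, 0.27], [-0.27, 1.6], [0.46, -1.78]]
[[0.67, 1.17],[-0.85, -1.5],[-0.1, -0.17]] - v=[[-1.58, 0.9],  [-0.58, -3.1],  [-0.56, 1.61]]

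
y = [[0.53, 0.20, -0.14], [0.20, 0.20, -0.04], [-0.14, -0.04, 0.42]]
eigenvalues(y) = [0.7, 0.1, 0.35]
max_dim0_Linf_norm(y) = 0.53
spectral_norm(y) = 0.70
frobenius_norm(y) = 0.79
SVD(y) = [[-0.81, 0.38, -0.45], [-0.36, 0.27, 0.89], [0.46, 0.88, -0.08]] @ diag([0.6986292218286749, 0.3476473108349654, 0.1037234673363595]) @ [[-0.81, -0.36, 0.46],[0.38, 0.27, 0.88],[-0.45, 0.89, -0.08]]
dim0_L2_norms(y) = [0.58, 0.29, 0.44]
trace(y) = 1.15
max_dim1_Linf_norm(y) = 0.53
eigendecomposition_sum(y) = [[0.46, 0.21, -0.26],[0.21, 0.09, -0.12],[-0.26, -0.12, 0.15]] + [[0.02,-0.04,0.0],[-0.04,0.08,-0.01],[0.0,-0.01,0.00]] + [[0.05, 0.04, 0.12],[0.04, 0.03, 0.08],[0.12, 0.08, 0.27]]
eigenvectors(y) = [[-0.81, -0.45, 0.38], [-0.36, 0.89, 0.27], [0.46, -0.08, 0.88]]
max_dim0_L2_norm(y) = 0.58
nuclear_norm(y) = 1.15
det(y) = 0.03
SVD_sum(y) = [[0.46, 0.21, -0.26], [0.21, 0.09, -0.12], [-0.26, -0.12, 0.15]] + [[0.05, 0.04, 0.12],  [0.04, 0.03, 0.08],  [0.12, 0.08, 0.27]] + [[0.02,-0.04,0.00], [-0.04,0.08,-0.01], [0.0,-0.01,0.0]]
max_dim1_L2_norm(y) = 0.58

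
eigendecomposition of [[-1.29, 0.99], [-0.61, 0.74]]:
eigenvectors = [[-0.94, -0.51], [-0.34, -0.86]]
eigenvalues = [-0.93, 0.38]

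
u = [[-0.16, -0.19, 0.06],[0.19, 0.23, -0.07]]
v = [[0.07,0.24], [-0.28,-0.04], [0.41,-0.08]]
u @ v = [[0.07, -0.04], [-0.08, 0.04]]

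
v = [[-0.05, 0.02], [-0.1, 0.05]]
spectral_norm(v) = 0.12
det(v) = -0.00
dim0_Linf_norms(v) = [0.1, 0.05]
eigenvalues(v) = [-0.02, 0.02]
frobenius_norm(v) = 0.12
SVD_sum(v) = [[-0.05, 0.02], [-0.1, 0.05]] + [[-0.0, -0.00], [0.00, 0.00]]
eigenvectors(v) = [[-0.59, -0.27], [-0.81, -0.96]]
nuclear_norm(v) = 0.13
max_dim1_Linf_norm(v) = 0.1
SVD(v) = [[-0.43,  -0.9], [-0.90,  0.43]] @ diag([0.12403124237432851, 0.004031242374328484]) @ [[0.90, -0.43], [0.43, 0.9]]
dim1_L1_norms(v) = [0.07, 0.15]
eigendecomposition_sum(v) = [[-0.04, 0.01],[-0.05, 0.01]] + [[-0.01, 0.01], [-0.05, 0.04]]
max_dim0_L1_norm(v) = 0.15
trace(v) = 0.00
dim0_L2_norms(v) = [0.11, 0.05]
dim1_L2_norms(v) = [0.05, 0.11]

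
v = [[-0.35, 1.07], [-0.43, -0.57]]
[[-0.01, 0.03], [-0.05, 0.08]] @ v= [[-0.01, -0.03],[-0.02, -0.10]]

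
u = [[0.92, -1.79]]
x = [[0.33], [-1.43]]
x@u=[[0.3, -0.59], [-1.32, 2.56]]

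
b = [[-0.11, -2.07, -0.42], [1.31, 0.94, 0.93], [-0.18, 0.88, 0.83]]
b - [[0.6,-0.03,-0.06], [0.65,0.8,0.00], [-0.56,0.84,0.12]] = [[-0.71, -2.04, -0.36],[0.66, 0.14, 0.93],[0.38, 0.04, 0.71]]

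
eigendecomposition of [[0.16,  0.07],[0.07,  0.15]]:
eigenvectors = [[0.73,-0.68], [0.68,0.73]]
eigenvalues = [0.23, 0.08]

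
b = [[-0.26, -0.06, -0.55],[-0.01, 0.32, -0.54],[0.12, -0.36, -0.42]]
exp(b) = [[0.75, 0.03, -0.39], [-0.04, 1.49, -0.54], [0.09, -0.36, 0.72]]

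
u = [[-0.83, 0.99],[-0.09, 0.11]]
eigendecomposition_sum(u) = [[-0.83, 0.99], [-0.09, 0.11]] + [[-0.0, 0.00], [-0.00, 0.00]]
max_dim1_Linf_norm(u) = 0.99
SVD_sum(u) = [[-0.83, 0.99],[-0.09, 0.11]] + [[-0.00, -0.00], [0.00, 0.00]]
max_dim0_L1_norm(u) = 1.1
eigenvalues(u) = [-0.72, 0.0]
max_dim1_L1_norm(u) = 1.82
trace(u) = -0.72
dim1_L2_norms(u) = [1.29, 0.14]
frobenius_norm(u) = 1.30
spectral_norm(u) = 1.30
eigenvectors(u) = [[-0.99, -0.77],[-0.11, -0.64]]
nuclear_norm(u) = 1.30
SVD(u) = [[-0.99, -0.11], [-0.11, 0.99]] @ diag([1.2996911689834154, 0.0016927098163795078]) @ [[0.64, -0.77], [0.77, 0.64]]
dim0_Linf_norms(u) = [0.83, 0.99]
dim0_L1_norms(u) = [0.92, 1.1]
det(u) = -0.00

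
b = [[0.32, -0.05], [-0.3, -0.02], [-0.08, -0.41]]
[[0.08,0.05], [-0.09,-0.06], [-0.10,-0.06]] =b@ [[0.29,0.18], [0.18,0.12]]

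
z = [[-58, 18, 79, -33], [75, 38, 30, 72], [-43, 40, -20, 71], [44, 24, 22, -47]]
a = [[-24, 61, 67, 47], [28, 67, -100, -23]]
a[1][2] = -100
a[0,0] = -24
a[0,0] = -24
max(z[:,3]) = 72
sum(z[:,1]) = 120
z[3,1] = 24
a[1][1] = 67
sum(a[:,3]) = 24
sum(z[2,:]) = 48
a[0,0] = -24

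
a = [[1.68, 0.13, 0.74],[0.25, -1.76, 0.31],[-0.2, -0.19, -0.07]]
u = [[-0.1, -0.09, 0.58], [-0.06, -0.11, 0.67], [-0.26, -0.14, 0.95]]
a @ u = [[-0.37,-0.27,1.76],  [-0.0,0.13,-0.74],  [0.05,0.05,-0.31]]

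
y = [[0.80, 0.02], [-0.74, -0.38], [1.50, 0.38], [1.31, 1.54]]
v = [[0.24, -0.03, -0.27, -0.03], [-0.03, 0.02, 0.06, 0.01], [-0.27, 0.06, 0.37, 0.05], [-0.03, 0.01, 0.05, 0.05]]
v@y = [[-0.23, -0.13], [0.06, 0.03], [0.36, 0.19], [0.11, 0.09]]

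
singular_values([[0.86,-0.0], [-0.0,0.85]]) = [0.86, 0.85]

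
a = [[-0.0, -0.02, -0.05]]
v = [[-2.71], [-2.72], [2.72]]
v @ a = [[0.0, 0.05, 0.14], [0.00, 0.05, 0.14], [0.0, -0.05, -0.14]]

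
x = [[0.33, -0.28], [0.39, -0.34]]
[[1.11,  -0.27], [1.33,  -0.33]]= x @ [[1.88, 0.01], [-1.75, 0.97]]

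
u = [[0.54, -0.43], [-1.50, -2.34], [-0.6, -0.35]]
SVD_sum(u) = [[-0.03, -0.05], [-1.55, -2.31], [-0.35, -0.52]] + [[0.57, -0.38], [0.05, -0.03], [-0.25, 0.17]]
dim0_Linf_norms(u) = [1.5, 2.34]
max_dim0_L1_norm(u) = 3.12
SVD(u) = [[0.02, -0.91], [0.98, -0.07], [0.22, 0.4]] @ diag([2.8488490410410248, 0.7540949153519296]) @ [[-0.56, -0.83], [-0.83, 0.56]]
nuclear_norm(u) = 3.60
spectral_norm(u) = 2.85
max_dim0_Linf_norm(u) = 2.34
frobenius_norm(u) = 2.95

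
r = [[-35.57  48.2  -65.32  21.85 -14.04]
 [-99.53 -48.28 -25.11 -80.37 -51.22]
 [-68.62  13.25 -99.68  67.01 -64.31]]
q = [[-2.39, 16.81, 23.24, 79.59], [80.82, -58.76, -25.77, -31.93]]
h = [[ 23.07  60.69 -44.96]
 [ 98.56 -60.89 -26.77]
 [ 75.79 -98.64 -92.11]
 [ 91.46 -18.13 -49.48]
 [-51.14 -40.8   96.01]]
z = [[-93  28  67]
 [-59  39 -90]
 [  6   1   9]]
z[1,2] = -90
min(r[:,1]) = -48.28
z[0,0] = -93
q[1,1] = -58.76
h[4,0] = -51.14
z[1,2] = -90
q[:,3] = [79.59, -31.93]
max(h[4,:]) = 96.01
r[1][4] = -51.22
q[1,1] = -58.76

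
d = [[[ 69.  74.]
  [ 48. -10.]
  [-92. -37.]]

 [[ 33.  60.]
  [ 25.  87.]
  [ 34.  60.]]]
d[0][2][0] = -92.0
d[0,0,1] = 74.0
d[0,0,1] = 74.0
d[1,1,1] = 87.0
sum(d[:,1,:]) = 150.0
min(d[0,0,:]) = 69.0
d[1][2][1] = 60.0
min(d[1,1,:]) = 25.0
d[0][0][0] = 69.0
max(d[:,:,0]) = 69.0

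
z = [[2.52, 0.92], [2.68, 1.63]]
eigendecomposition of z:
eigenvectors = [[0.61, -0.40],  [0.79, 0.91]]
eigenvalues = [3.71, 0.44]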